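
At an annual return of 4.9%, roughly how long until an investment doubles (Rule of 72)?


Formula: Years ≈ 72 / r
Substituting: Years ≈ 72 / 4.9
Years ≈ 14.7

14.7 years


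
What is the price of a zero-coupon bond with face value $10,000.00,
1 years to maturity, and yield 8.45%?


Formula: Price = FV / (1 + r)^n
Substituting: Price = $10,000.00 / (1 + 0.0845)^1
Discount factor: (1.0845)^1 = 1.0845
Price = $10,000.00 / 1.0845 = $9,220.84

$9,220.84


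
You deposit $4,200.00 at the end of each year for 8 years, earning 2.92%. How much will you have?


Formula: FV = PMT * ((1+r)^n - 1) / r
Growth factor: (1 + 0.0292)^8 = 1.25892
Numerator: 1.25892 - 1 = 0.25892
FV = $4,200.00 * 0.25892 / 0.0292 = $37,241.95

$37,241.95


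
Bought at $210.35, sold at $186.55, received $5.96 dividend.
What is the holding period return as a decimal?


Formula: HPR = (P1 - P0 + D) / P0
Gain: $186.55 - $210.35 + $5.96 = -$17.84
HPR = -$17.84 / $210.35 = -0.0848

-0.0848


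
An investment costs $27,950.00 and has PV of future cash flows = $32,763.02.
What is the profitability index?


Formula: PI = PV(cash flows) / initial investment
Substituting: PI = $32,763.02 / $27,950.00
PI = 1.1722

1.1722


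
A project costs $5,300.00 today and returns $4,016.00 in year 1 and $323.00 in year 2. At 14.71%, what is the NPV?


Formula: NPV = C0 + C1/(1+r) + C2/(1+r)^2
Discount C1: $4,016.00 / (1 + 0.1471) = $3,501.00
Discount C2: $323.00 / (1 + 0.1471)^2 = $245.47
NPV = -$5,300.00 + $3,501.00 + $245.47 = -$1,553.53

-$1,553.53


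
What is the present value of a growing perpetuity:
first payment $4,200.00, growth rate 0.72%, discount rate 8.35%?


Formula: PV = C / (r - g)
Spread: r - g = 0.0835 - 0.0072 = 0.0763
Substituting: PV = $4,200.00 / 0.0763
PV = $55,045.87

$55,045.87


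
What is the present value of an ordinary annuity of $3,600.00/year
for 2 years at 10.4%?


Formula: PV = PMT * (1 - (1+r)^(-n)) / r
Discount factor: (1 + 0.104)^(-2) = 0.820468
Bracket: 1 - 0.820468 = 0.179532
PV = $3,600.00 * 0.179532 / 0.104 = $6,214.56

$6,214.56


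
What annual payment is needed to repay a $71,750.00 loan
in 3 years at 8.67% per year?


Formula: PMT = PV * r / (1 - (1+r)^(-n))
Denominator: 1 - (1 + 0.0867)^(-3) = 0.22076
Numerator: $71,750.00 * 0.0867 = 6220.725
PMT = 6220.725 / 0.22076 = $28,178.62

$28,178.62


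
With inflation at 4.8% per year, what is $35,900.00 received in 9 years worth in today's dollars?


Formula: Real value = nominal / (1 + inflation)^years
Price level: (1 + 0.048)^9 = 1.524936
Real value = $35,900.00 / 1.524936 = $23,541.98

$23,541.98


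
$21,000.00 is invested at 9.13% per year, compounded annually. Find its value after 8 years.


Formula: FV = P * (1 + r)^n
Substituting: FV = $21,000.00 * (1 + 0.0913)^8
Growth factor: (1.0913)^8 = 2.011654
FV = $21,000.00 * 2.011654 = $42,244.73

$42,244.73


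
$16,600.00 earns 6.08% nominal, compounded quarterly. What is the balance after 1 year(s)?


Formula: FV = P * (1 + r/m)^(m*t)
Period rate: r/m = 0.0608 / 4 = 0.0152
Total periods: m*t = 4 * 1 = 4
Growth factor: (1 + 0.0152)^4 = 1.0622
FV = $16,600.00 * 1.0622 = $17,632.53

$17,632.53


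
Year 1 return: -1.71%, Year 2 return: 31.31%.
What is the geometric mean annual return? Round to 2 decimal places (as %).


Formula: Geometric mean = ((1+r1)*(1+r2))^(1/2) - 1
Product: (1 + -0.0171) * (1 + 0.3131) = 0.9829 * 1.3131 = 1.290646
Square root: 1.290646^0.5 = 1.136066
Geometric mean = 1.136066 - 1 = 0.136066
As percentage: 13.61%

13.61%


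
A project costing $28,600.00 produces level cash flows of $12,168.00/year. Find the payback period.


Formula: Payback = investment / annual cash flow
Substituting: Payback = $28,600.00 / $12,168.00
Payback = 2.3504 years

2.3504 years


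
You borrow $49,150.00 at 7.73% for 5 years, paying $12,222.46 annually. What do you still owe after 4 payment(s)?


Formula: Balance = PV*(1+r)^k - PMT*((1+r)^k - 1)/r
Growth: (1 + 0.0773)^4 = 1.346935
Accumulated factor: ((1+r)^k - 1)/r = 4.488163
Balance = $49,150.00 * 1.346935 - $12,222.46 * 4.488163
Balance = $11,345.46

$11,345.46


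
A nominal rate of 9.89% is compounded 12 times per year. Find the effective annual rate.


Formula: EAR = (1 + r/m)^m - 1
Period rate: r/m = 0.0989 / 12 = 0.008242
Compounding: (1 + 0.008242)^12 = 1.103509
EAR = 1.103509 - 1 = 0.103509

0.103509


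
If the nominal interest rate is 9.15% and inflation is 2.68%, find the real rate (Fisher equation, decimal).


Formula: (1 + r_real) = (1 + r_nom) / (1 + inflation)
Substituting: (1 + r_real) = 1.0915 / 1.0268
(1 + r_real) = 1.063011
r_real = 1.063011 - 1 = 0.063011

0.063011


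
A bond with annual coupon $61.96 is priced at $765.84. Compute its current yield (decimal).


Formula: Current yield = annual coupon / price
Substituting: CY = $61.96 / $765.84
CY = 0.080905

0.080905


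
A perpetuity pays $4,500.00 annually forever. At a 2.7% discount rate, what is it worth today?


Formula: PV = C / r
Substituting: PV = $4,500.00 / 0.027
PV = $166,666.67

$166,666.67


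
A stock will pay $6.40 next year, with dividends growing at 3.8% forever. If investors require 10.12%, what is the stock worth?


Formula: P = D1 / (r - g)
Spread: r - g = 0.1012 - 0.038 = 0.0632
Substituting: P = $6.40 / 0.0632
P = $101.27

$101.27


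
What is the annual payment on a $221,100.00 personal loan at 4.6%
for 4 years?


Formula: PMT = PV * r / (1 - (1+r)^(-n))
Denominator: 1 - (1 + 0.046)^(-4) = 0.164641
Numerator: $221,100.00 * 0.046 = 10170.6
PMT = 10170.6 / 0.164641 = $61,774.48

$61,774.48


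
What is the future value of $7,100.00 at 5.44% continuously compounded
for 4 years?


Formula: FV = P * e^(r*t)
Exponent: r*t = 0.0544 * 4 = 0.2176
e^(0.2176) = 1.24309
FV = $7,100.00 * 1.24309 = $8,825.94

$8,825.94


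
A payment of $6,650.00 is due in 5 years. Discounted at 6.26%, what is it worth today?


Formula: PV = FV / (1 + r)^n
Substituting: PV = $6,650.00 / (1 + 0.0626)^5
Discount factor: (1.0626)^5 = 1.354718
PV = $6,650.00 / 1.354718 = $4,908.77

$4,908.77


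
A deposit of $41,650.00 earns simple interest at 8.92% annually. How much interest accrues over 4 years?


Formula: I = P * r * t
Substituting: I = $41,650.00 * 0.0892 * 4
Step: I = $41,650.00 * 0.3568
I = $14,860.72

$14,860.72


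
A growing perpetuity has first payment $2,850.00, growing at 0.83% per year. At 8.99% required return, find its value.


Formula: PV = C / (r - g)
Spread: r - g = 0.0899 - 0.0083 = 0.0816
Substituting: PV = $2,850.00 / 0.0816
PV = $34,926.47

$34,926.47


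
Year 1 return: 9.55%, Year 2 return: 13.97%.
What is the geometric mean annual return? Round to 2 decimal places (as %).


Formula: Geometric mean = ((1+r1)*(1+r2))^(1/2) - 1
Product: (1 + 0.0955) * (1 + 0.1397) = 1.0955 * 1.1397 = 1.248541
Square root: 1.248541^0.5 = 1.117381
Geometric mean = 1.117381 - 1 = 0.117381
As percentage: 11.74%

11.74%


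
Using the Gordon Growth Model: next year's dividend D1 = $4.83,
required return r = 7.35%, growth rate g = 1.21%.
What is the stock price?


Formula: P = D1 / (r - g)
Spread: r - g = 0.0735 - 0.0121 = 0.0614
Substituting: P = $4.83 / 0.0614
P = $78.66

$78.66


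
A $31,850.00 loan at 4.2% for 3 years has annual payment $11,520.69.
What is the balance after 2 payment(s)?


Formula: Balance = PV*(1+r)^k - PMT*((1+r)^k - 1)/r
Growth: (1 + 0.042)^2 = 1.085764
Accumulated factor: ((1+r)^k - 1)/r = 2.042
Balance = $31,850.00 * 1.085764 - $11,520.69 * 2.042
Balance = $11,056.33

$11,056.33


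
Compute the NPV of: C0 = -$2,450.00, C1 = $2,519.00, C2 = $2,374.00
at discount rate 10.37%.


Formula: NPV = C0 + C1/(1+r) + C2/(1+r)^2
Discount C1: $2,519.00 / (1 + 0.1037) = $2,282.32
Discount C2: $2,374.00 / (1 + 0.1037)^2 = $1,948.85
NPV = -$2,450.00 + $2,282.32 + $1,948.85 = $1,781.17

$1,781.17


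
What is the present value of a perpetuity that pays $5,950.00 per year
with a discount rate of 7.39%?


Formula: PV = C / r
Substituting: PV = $5,950.00 / 0.0739
PV = $80,514.21

$80,514.21


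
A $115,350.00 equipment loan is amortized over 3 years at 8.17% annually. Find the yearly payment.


Formula: PMT = PV * r / (1 - (1+r)^(-n))
Denominator: 1 - (1 + 0.0817)^(-3) = 0.209905
Numerator: $115,350.00 * 0.0817 = 9424.095
PMT = 9424.095 / 0.209905 = $44,897.03

$44,897.03


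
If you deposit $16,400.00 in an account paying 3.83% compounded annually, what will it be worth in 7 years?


Formula: FV = P * (1 + r)^n
Substituting: FV = $16,400.00 * (1 + 0.0383)^7
Growth factor: (1.0383)^7 = 1.300948
FV = $16,400.00 * 1.300948 = $21,335.55

$21,335.55


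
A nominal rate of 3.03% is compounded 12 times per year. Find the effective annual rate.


Formula: EAR = (1 + r/m)^m - 1
Period rate: r/m = 0.0303 / 12 = 0.002525
Compounding: (1 + 0.002525)^12 = 1.030724
EAR = 1.030724 - 1 = 0.030724

0.030724


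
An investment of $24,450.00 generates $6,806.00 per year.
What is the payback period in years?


Formula: Payback = investment / annual cash flow
Substituting: Payback = $24,450.00 / $6,806.00
Payback = 3.5924 years

3.5924 years


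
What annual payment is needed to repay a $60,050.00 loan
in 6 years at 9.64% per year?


Formula: PMT = PV * r / (1 - (1+r)^(-n))
Denominator: 1 - (1 + 0.0964)^(-6) = 0.424314
Numerator: $60,050.00 * 0.0964 = 5788.82
PMT = 5788.82 / 0.424314 = $13,642.78

$13,642.78


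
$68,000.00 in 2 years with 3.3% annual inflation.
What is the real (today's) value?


Formula: Real value = nominal / (1 + inflation)^years
Price level: (1 + 0.033)^2 = 1.067089
Real value = $68,000.00 / 1.067089 = $63,724.77

$63,724.77


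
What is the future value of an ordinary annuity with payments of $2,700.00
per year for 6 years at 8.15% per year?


Formula: FV = PMT * ((1+r)^n - 1) / r
Growth factor: (1 + 0.0815)^6 = 1.600144
Numerator: 1.600144 - 1 = 0.600144
FV = $2,700.00 * 0.600144 / 0.0815 = $19,882.08

$19,882.08


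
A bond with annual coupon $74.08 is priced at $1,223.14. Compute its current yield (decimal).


Formula: Current yield = annual coupon / price
Substituting: CY = $74.08 / $1,223.14
CY = 0.060565

0.060565


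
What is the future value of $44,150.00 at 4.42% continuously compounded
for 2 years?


Formula: FV = P * e^(r*t)
Exponent: r*t = 0.0442 * 2 = 0.0884
e^(0.0884) = 1.092425
FV = $44,150.00 * 1.092425 = $48,230.56

$48,230.56


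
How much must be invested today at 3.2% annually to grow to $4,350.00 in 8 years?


Formula: PV = FV / (1 + r)^n
Substituting: PV = $4,350.00 / (1 + 0.032)^8
Discount factor: (1.032)^8 = 1.286582
PV = $4,350.00 / 1.286582 = $3,381.05

$3,381.05


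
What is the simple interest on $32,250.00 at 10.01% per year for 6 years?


Formula: I = P * r * t
Substituting: I = $32,250.00 * 0.1001 * 6
Step: I = $32,250.00 * 0.6006
I = $19,369.35

$19,369.35


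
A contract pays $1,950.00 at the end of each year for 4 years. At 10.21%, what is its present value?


Formula: PV = PMT * (1 - (1+r)^(-n)) / r
Discount factor: (1 + 0.1021)^(-4) = 0.677823
Bracket: 1 - 0.677823 = 0.322177
PV = $1,950.00 * 0.322177 / 0.1021 = $6,153.24

$6,153.24


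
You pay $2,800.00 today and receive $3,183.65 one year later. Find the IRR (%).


Formula: IRR = C1/C0 - 1
Substituting: IRR = $3,183.65 / $2,800.00 - 1
Ratio: 1.137018 - 1 = 0.137018
IRR = 13.7018%

13.7018%


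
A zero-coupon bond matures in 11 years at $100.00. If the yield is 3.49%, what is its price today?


Formula: Price = FV / (1 + r)^n
Substituting: Price = $100.00 / (1 + 0.0349)^11
Discount factor: (1.0349)^11 = 1.458419
Price = $100.00 / 1.458419 = $68.57

$68.57


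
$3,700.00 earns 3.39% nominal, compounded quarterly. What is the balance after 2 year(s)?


Formula: FV = P * (1 + r/m)^(m*t)
Period rate: r/m = 0.0339 / 4 = 0.008475
Total periods: m*t = 4 * 2 = 8
Growth factor: (1 + 0.008475)^8 = 1.069846
FV = $3,700.00 * 1.069846 = $3,958.43

$3,958.43


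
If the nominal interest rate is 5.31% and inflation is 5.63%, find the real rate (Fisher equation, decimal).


Formula: (1 + r_real) = (1 + r_nom) / (1 + inflation)
Substituting: (1 + r_real) = 1.0531 / 1.0563
(1 + r_real) = 0.996971
r_real = 0.996971 - 1 = -0.003029

-0.003029


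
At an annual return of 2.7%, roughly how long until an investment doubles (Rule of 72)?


Formula: Years ≈ 72 / r
Substituting: Years ≈ 72 / 2.7
Years ≈ 26.7

26.7 years


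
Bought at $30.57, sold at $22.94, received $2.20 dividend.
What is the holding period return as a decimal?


Formula: HPR = (P1 - P0 + D) / P0
Gain: $22.94 - $30.57 + $2.20 = -$5.43
HPR = -$5.43 / $30.57 = -0.1776

-0.1776


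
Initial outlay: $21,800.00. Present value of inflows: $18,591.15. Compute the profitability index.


Formula: PI = PV(cash flows) / initial investment
Substituting: PI = $18,591.15 / $21,800.00
PI = 0.8528

0.8528


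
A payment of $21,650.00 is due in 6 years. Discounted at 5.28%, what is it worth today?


Formula: PV = FV / (1 + r)^n
Substituting: PV = $21,650.00 / (1 + 0.0528)^6
Discount factor: (1.0528)^6 = 1.361681
PV = $21,650.00 / 1.361681 = $15,899.47

$15,899.47


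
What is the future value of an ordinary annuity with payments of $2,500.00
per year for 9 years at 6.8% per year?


Formula: FV = PMT * ((1+r)^n - 1) / r
Growth factor: (1 + 0.068)^9 = 1.807762
Numerator: 1.807762 - 1 = 0.807762
FV = $2,500.00 * 0.807762 / 0.068 = $29,697.14

$29,697.14


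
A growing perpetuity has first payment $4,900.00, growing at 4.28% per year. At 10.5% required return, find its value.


Formula: PV = C / (r - g)
Spread: r - g = 0.105 - 0.0428 = 0.0622
Substituting: PV = $4,900.00 / 0.0622
PV = $78,778.14

$78,778.14


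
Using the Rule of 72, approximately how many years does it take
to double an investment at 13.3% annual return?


Formula: Years ≈ 72 / r
Substituting: Years ≈ 72 / 13.3
Years ≈ 5.4

5.4 years


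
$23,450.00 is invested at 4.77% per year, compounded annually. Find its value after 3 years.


Formula: FV = P * (1 + r)^n
Substituting: FV = $23,450.00 * (1 + 0.0477)^3
Growth factor: (1.0477)^3 = 1.150034
FV = $23,450.00 * 1.150034 = $26,968.31

$26,968.31


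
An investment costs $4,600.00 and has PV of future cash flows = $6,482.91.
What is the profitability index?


Formula: PI = PV(cash flows) / initial investment
Substituting: PI = $6,482.91 / $4,600.00
PI = 1.4093

1.4093


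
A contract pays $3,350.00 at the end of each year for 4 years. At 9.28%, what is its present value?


Formula: PV = PMT * (1 - (1+r)^(-n)) / r
Discount factor: (1 + 0.0928)^(-4) = 0.701192
Bracket: 1 - 0.701192 = 0.298808
PV = $3,350.00 * 0.298808 / 0.0928 = $10,786.69

$10,786.69


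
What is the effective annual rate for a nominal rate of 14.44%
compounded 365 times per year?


Formula: EAR = (1 + r/m)^m - 1
Period rate: r/m = 0.1444 / 365 = 0.000396
Compounding: (1 + 0.000396)^365 = 1.155313
EAR = 1.155313 - 1 = 0.155313

0.155313


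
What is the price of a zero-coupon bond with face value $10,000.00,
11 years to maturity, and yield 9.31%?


Formula: Price = FV / (1 + r)^n
Substituting: Price = $10,000.00 / (1 + 0.0931)^11
Discount factor: (1.0931)^11 = 2.662311
Price = $10,000.00 / 2.662311 = $3,756.13

$3,756.13


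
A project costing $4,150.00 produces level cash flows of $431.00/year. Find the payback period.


Formula: Payback = investment / annual cash flow
Substituting: Payback = $4,150.00 / $431.00
Payback = 9.6288 years

9.6288 years


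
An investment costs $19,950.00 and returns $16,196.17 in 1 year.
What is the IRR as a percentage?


Formula: IRR = C1/C0 - 1
Substituting: IRR = $16,196.17 / $19,950.00 - 1
Ratio: 0.811838 - 1 = -0.188162
IRR = -18.8162%

-18.8162%


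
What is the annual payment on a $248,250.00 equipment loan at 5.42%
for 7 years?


Formula: PMT = PV * r / (1 - (1+r)^(-n))
Denominator: 1 - (1 + 0.0542)^(-7) = 0.308903
Numerator: $248,250.00 * 0.0542 = 13455.15
PMT = 13455.15 / 0.308903 = $43,557.83

$43,557.83


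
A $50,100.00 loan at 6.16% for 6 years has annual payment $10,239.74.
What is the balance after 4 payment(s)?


Formula: Balance = PV*(1+r)^k - PMT*((1+r)^k - 1)/r
Growth: (1 + 0.0616)^4 = 1.270117
Accumulated factor: ((1+r)^k - 1)/r = 4.385012
Balance = $50,100.00 * 1.270117 - $10,239.74 * 4.385012
Balance = $18,731.47

$18,731.47


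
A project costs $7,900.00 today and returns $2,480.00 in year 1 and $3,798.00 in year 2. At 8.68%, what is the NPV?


Formula: NPV = C0 + C1/(1+r) + C2/(1+r)^2
Discount C1: $2,480.00 / (1 + 0.0868) = $2,281.93
Discount C2: $3,798.00 / (1 + 0.0868)^2 = $3,215.55
NPV = -$7,900.00 + $2,281.93 + $3,215.55 = -$2,402.52

-$2,402.52


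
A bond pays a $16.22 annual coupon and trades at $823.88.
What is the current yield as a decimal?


Formula: Current yield = annual coupon / price
Substituting: CY = $16.22 / $823.88
CY = 0.019687

0.019687


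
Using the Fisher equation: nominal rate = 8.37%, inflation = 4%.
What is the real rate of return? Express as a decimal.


Formula: (1 + r_real) = (1 + r_nom) / (1 + inflation)
Substituting: (1 + r_real) = 1.0837 / 1.04
(1 + r_real) = 1.042019
r_real = 1.042019 - 1 = 0.042019

0.042019


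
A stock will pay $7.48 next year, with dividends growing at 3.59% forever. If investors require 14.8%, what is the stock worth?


Formula: P = D1 / (r - g)
Spread: r - g = 0.148 - 0.0359 = 0.1121
Substituting: P = $7.48 / 0.1121
P = $66.73

$66.73


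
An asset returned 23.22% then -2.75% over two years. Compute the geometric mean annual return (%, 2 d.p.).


Formula: Geometric mean = ((1+r1)*(1+r2))^(1/2) - 1
Product: (1 + 0.2322) * (1 + -0.0275) = 1.2322 * 0.9725 = 1.198314
Square root: 1.198314^0.5 = 1.094676
Geometric mean = 1.094676 - 1 = 0.094676
As percentage: 9.47%

9.47%


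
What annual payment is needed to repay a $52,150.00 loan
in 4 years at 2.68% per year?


Formula: PMT = PV * r / (1 - (1+r)^(-n))
Denominator: 1 - (1 + 0.0268)^(-4) = 0.100385
Numerator: $52,150.00 * 0.0268 = 1397.62
PMT = 1397.62 / 0.100385 = $13,922.56

$13,922.56


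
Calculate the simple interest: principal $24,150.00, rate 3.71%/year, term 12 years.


Formula: I = P * r * t
Substituting: I = $24,150.00 * 0.0371 * 12
Step: I = $24,150.00 * 0.4452
I = $10,751.58

$10,751.58


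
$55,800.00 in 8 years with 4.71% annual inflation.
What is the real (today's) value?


Formula: Real value = nominal / (1 + inflation)^years
Price level: (1 + 0.0471)^8 = 1.445125
Real value = $55,800.00 / 1.445125 = $38,612.59

$38,612.59


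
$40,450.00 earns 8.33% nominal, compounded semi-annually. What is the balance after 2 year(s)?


Formula: FV = P * (1 + r/m)^(m*t)
Period rate: r/m = 0.0833 / 2 = 0.04165
Total periods: m*t = 2 * 2 = 4
Growth factor: (1 + 0.04165)^4 = 1.1773
FV = $40,450.00 * 1.1773 = $47,621.80

$47,621.80


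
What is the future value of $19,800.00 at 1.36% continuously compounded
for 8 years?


Formula: FV = P * e^(r*t)
Exponent: r*t = 0.0136 * 8 = 0.1088
e^(0.1088) = 1.114939
FV = $19,800.00 * 1.114939 = $22,075.80

$22,075.80


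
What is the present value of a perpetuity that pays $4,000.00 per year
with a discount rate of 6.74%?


Formula: PV = C / r
Substituting: PV = $4,000.00 / 0.0674
PV = $59,347.18

$59,347.18


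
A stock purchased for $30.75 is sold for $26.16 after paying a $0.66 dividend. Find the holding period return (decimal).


Formula: HPR = (P1 - P0 + D) / P0
Gain: $26.16 - $30.75 + $0.66 = -$3.93
HPR = -$3.93 / $30.75 = -0.1278

-0.1278


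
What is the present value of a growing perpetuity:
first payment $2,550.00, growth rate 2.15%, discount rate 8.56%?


Formula: PV = C / (r - g)
Spread: r - g = 0.0856 - 0.0215 = 0.0641
Substituting: PV = $2,550.00 / 0.0641
PV = $39,781.59

$39,781.59


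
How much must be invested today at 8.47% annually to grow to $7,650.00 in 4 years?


Formula: PV = FV / (1 + r)^n
Substituting: PV = $7,650.00 / (1 + 0.0847)^4
Discount factor: (1.0847)^4 = 1.384327
PV = $7,650.00 / 1.384327 = $5,526.15

$5,526.15


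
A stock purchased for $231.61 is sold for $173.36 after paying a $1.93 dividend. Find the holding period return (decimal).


Formula: HPR = (P1 - P0 + D) / P0
Gain: $173.36 - $231.61 + $1.93 = -$56.32
HPR = -$56.32 / $231.61 = -0.2432

-0.2432


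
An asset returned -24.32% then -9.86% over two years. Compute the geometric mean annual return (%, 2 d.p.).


Formula: Geometric mean = ((1+r1)*(1+r2))^(1/2) - 1
Product: (1 + -0.2432) * (1 + -0.0986) = 0.7568 * 0.9014 = 0.68218
Square root: 0.68218^0.5 = 0.825942
Geometric mean = 0.825942 - 1 = -0.174058
As percentage: -17.41%

-17.41%


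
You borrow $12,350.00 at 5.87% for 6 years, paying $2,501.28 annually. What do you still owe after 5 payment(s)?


Formula: Balance = PV*(1+r)^k - PMT*((1+r)^k - 1)/r
Growth: (1 + 0.0587)^5 = 1.33004
Accumulated factor: ((1+r)^k - 1)/r = 5.62248
Balance = $12,350.00 * 1.33004 - $2,501.28 * 5.62248
Balance = $2,362.59

$2,362.59


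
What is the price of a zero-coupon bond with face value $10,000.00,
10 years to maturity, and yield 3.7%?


Formula: Price = FV / (1 + r)^n
Substituting: Price = $10,000.00 / (1 + 0.037)^10
Discount factor: (1.037)^10 = 1.438095
Price = $10,000.00 / 1.438095 = $6,953.64

$6,953.64


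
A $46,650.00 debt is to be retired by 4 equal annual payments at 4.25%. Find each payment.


Formula: PMT = PV * r / (1 - (1+r)^(-n))
Denominator: 1 - (1 + 0.0425)^(-4) = 0.153366
Numerator: $46,650.00 * 0.0425 = 1982.625
PMT = 1982.625 / 0.153366 = $12,927.42

$12,927.42


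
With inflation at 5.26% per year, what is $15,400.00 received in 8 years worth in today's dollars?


Formula: Real value = nominal / (1 + inflation)^years
Price level: (1 + 0.0526)^8 = 1.506978
Real value = $15,400.00 / 1.506978 = $10,219.13

$10,219.13


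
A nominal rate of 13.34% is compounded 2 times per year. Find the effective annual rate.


Formula: EAR = (1 + r/m)^m - 1
Period rate: r/m = 0.1334 / 2 = 0.0667
Compounding: (1 + 0.0667)^2 = 1.137849
EAR = 1.137849 - 1 = 0.137849

0.137849


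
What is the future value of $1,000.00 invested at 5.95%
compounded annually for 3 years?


Formula: FV = P * (1 + r)^n
Substituting: FV = $1,000.00 * (1 + 0.0595)^3
Growth factor: (1.0595)^3 = 1.189331
FV = $1,000.00 * 1.189331 = $1,189.33

$1,189.33


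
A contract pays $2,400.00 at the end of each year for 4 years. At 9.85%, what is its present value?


Formula: PV = PMT * (1 - (1+r)^(-n)) / r
Discount factor: (1 + 0.0985)^(-4) = 0.686752
Bracket: 1 - 0.686752 = 0.313248
PV = $2,400.00 * 0.313248 / 0.0985 = $7,632.45

$7,632.45


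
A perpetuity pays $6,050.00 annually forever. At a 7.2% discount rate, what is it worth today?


Formula: PV = C / r
Substituting: PV = $6,050.00 / 0.072
PV = $84,027.78

$84,027.78


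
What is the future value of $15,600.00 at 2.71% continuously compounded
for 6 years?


Formula: FV = P * e^(r*t)
Exponent: r*t = 0.0271 * 6 = 0.1626
e^(0.1626) = 1.176566
FV = $15,600.00 * 1.176566 = $18,354.43

$18,354.43


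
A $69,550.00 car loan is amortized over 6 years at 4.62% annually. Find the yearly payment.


Formula: PMT = PV * r / (1 - (1+r)^(-n))
Denominator: 1 - (1 + 0.0462)^(-6) = 0.237374
Numerator: $69,550.00 * 0.0462 = 3213.21
PMT = 3213.21 / 0.237374 = $13,536.50

$13,536.50


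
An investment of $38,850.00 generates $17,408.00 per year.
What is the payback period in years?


Formula: Payback = investment / annual cash flow
Substituting: Payback = $38,850.00 / $17,408.00
Payback = 2.2317 years

2.2317 years


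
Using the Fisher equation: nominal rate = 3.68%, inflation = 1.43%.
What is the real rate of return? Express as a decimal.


Formula: (1 + r_real) = (1 + r_nom) / (1 + inflation)
Substituting: (1 + r_real) = 1.0368 / 1.0143
(1 + r_real) = 1.022183
r_real = 1.022183 - 1 = 0.022183

0.022183


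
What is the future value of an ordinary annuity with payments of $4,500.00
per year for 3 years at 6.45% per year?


Formula: FV = PMT * ((1+r)^n - 1) / r
Growth factor: (1 + 0.0645)^3 = 1.206249
Numerator: 1.206249 - 1 = 0.206249
FV = $4,500.00 * 0.206249 / 0.0645 = $14,389.47

$14,389.47


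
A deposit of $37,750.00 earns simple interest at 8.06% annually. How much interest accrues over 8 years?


Formula: I = P * r * t
Substituting: I = $37,750.00 * 0.0806 * 8
Step: I = $37,750.00 * 0.6448
I = $24,341.20

$24,341.20


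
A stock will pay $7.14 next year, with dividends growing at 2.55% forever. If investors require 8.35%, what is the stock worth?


Formula: P = D1 / (r - g)
Spread: r - g = 0.0835 - 0.0255 = 0.058
Substituting: P = $7.14 / 0.058
P = $123.10

$123.10


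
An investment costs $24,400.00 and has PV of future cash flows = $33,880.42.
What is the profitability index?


Formula: PI = PV(cash flows) / initial investment
Substituting: PI = $33,880.42 / $24,400.00
PI = 1.3885

1.3885


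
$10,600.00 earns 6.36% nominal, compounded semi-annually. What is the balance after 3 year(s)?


Formula: FV = P * (1 + r/m)^(m*t)
Period rate: r/m = 0.0636 / 2 = 0.0318
Total periods: m*t = 2 * 3 = 6
Growth factor: (1 + 0.0318)^6 = 1.206627
FV = $10,600.00 * 1.206627 = $12,790.25

$12,790.25


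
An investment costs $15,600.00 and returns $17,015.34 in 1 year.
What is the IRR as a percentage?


Formula: IRR = C1/C0 - 1
Substituting: IRR = $17,015.34 / $15,600.00 - 1
Ratio: 1.090727 - 1 = 0.090727
IRR = 9.0727%

9.0727%


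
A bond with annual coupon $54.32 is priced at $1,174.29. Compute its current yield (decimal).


Formula: Current yield = annual coupon / price
Substituting: CY = $54.32 / $1,174.29
CY = 0.046258

0.046258


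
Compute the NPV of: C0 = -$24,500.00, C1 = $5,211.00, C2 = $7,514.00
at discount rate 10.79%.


Formula: NPV = C0 + C1/(1+r) + C2/(1+r)^2
Discount C1: $5,211.00 / (1 + 0.1079) = $4,703.49
Discount C2: $7,514.00 / (1 + 0.1079)^2 = $6,121.67
NPV = -$24,500.00 + $4,703.49 + $6,121.67 = -$13,674.83

-$13,674.83


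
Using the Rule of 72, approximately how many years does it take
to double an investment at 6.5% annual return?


Formula: Years ≈ 72 / r
Substituting: Years ≈ 72 / 6.5
Years ≈ 11.1

11.1 years


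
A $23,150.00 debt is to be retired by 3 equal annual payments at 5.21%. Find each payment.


Formula: PMT = PV * r / (1 - (1+r)^(-n))
Denominator: 1 - (1 + 0.0521)^(-3) = 0.141325
Numerator: $23,150.00 * 0.0521 = 1206.115
PMT = 1206.115 / 0.141325 = $8,534.35

$8,534.35


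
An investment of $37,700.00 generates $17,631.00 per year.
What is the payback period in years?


Formula: Payback = investment / annual cash flow
Substituting: Payback = $37,700.00 / $17,631.00
Payback = 2.1383 years

2.1383 years


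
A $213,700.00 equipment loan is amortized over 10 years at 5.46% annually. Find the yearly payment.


Formula: PMT = PV * r / (1 - (1+r)^(-n))
Denominator: 1 - (1 + 0.0546)^(-10) = 0.412345
Numerator: $213,700.00 * 0.0546 = 11668.02
PMT = 11668.02 / 0.412345 = $28,296.73

$28,296.73


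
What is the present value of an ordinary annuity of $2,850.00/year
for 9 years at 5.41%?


Formula: PV = PMT * (1 - (1+r)^(-n)) / r
Discount factor: (1 + 0.0541)^(-9) = 0.622392
Bracket: 1 - 0.622392 = 0.377608
PV = $2,850.00 * 0.377608 / 0.0541 = $19,892.50

$19,892.50


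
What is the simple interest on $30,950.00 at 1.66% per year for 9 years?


Formula: I = P * r * t
Substituting: I = $30,950.00 * 0.0166 * 9
Step: I = $30,950.00 * 0.1494
I = $4,623.93

$4,623.93


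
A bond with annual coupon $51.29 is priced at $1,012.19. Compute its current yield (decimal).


Formula: Current yield = annual coupon / price
Substituting: CY = $51.29 / $1,012.19
CY = 0.050672

0.050672


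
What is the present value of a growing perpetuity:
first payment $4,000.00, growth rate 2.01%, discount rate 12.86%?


Formula: PV = C / (r - g)
Spread: r - g = 0.1286 - 0.0201 = 0.1085
Substituting: PV = $4,000.00 / 0.1085
PV = $36,866.36

$36,866.36


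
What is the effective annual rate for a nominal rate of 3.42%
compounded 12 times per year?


Formula: EAR = (1 + r/m)^m - 1
Period rate: r/m = 0.0342 / 12 = 0.00285
Compounding: (1 + 0.00285)^12 = 1.034741
EAR = 1.034741 - 1 = 0.034741

0.034741


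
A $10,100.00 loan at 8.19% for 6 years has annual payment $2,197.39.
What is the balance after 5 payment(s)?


Formula: Balance = PV*(1+r)^k - PMT*((1+r)^k - 1)/r
Growth: (1 + 0.0819)^5 = 1.482298
Accumulated factor: ((1+r)^k - 1)/r = 5.888868
Balance = $10,100.00 * 1.482298 - $2,197.39 * 5.888868
Balance = $2,031.07

$2,031.07


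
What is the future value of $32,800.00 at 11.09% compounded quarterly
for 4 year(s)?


Formula: FV = P * (1 + r/m)^(m*t)
Period rate: r/m = 0.1109 / 4 = 0.027725
Total periods: m*t = 4 * 4 = 16
Growth factor: (1 + 0.027725)^16 = 1.548926
FV = $32,800.00 * 1.548926 = $50,804.78

$50,804.78


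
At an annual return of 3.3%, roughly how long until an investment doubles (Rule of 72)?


Formula: Years ≈ 72 / r
Substituting: Years ≈ 72 / 3.3
Years ≈ 21.8

21.8 years


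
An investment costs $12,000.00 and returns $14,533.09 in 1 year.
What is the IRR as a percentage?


Formula: IRR = C1/C0 - 1
Substituting: IRR = $14,533.09 / $12,000.00 - 1
Ratio: 1.211091 - 1 = 0.211091
IRR = 21.1091%

21.1091%


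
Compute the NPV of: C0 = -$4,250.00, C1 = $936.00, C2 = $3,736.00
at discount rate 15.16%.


Formula: NPV = C0 + C1/(1+r) + C2/(1+r)^2
Discount C1: $936.00 / (1 + 0.1516) = $812.78
Discount C2: $3,736.00 / (1 + 0.1516)^2 = $2,817.11
NPV = -$4,250.00 + $812.78 + $2,817.11 = -$620.11

-$620.11


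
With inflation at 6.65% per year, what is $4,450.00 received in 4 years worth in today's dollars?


Formula: Real value = nominal / (1 + inflation)^years
Price level: (1 + 0.0665)^4 = 1.293729
Real value = $4,450.00 / 1.293729 = $3,439.67

$3,439.67


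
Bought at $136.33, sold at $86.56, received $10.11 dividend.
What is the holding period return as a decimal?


Formula: HPR = (P1 - P0 + D) / P0
Gain: $86.56 - $136.33 + $10.11 = -$39.66
HPR = -$39.66 / $136.33 = -0.2909

-0.2909


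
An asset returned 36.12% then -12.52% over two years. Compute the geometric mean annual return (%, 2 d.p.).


Formula: Geometric mean = ((1+r1)*(1+r2))^(1/2) - 1
Product: (1 + 0.3612) * (1 + -0.1252) = 1.3612 * 0.8748 = 1.190778
Square root: 1.190778^0.5 = 1.091228
Geometric mean = 1.091228 - 1 = 0.091228
As percentage: 9.12%

9.12%


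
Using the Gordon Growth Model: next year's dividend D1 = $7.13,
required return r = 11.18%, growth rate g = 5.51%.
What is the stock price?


Formula: P = D1 / (r - g)
Spread: r - g = 0.1118 - 0.0551 = 0.0567
Substituting: P = $7.13 / 0.0567
P = $125.75

$125.75


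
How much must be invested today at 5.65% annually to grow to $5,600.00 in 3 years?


Formula: PV = FV / (1 + r)^n
Substituting: PV = $5,600.00 / (1 + 0.0565)^3
Discount factor: (1.0565)^3 = 1.179257
PV = $5,600.00 / 1.179257 = $4,748.75

$4,748.75


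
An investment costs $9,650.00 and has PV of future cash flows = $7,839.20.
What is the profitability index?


Formula: PI = PV(cash flows) / initial investment
Substituting: PI = $7,839.20 / $9,650.00
PI = 0.8124

0.8124


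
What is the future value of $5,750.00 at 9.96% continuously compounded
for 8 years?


Formula: FV = P * e^(r*t)
Exponent: r*t = 0.0996 * 8 = 0.7968
e^(0.7968) = 2.218431
FV = $5,750.00 * 2.218431 = $12,755.98

$12,755.98


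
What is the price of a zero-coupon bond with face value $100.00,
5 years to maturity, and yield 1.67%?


Formula: Price = FV / (1 + r)^n
Substituting: Price = $100.00 / (1 + 0.0167)^5
Discount factor: (1.0167)^5 = 1.086336
Price = $100.00 / 1.086336 = $92.05

$92.05


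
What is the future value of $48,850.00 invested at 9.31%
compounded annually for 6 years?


Formula: FV = P * (1 + r)^n
Substituting: FV = $48,850.00 * (1 + 0.0931)^6
Growth factor: (1.0931)^6 = 1.705923
FV = $48,850.00 * 1.705923 = $83,334.33

$83,334.33


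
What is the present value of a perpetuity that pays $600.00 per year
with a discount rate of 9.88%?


Formula: PV = C / r
Substituting: PV = $600.00 / 0.0988
PV = $6,072.87

$6,072.87


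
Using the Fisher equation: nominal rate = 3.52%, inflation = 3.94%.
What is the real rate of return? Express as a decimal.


Formula: (1 + r_real) = (1 + r_nom) / (1 + inflation)
Substituting: (1 + r_real) = 1.0352 / 1.0394
(1 + r_real) = 0.995959
r_real = 0.995959 - 1 = -0.004041

-0.004041


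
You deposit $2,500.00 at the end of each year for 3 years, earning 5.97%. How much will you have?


Formula: FV = PMT * ((1+r)^n - 1) / r
Growth factor: (1 + 0.0597)^3 = 1.190005
Numerator: 1.190005 - 1 = 0.190005
FV = $2,500.00 * 0.190005 / 0.0597 = $7,956.66

$7,956.66


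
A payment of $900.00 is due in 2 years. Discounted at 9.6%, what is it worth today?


Formula: PV = FV / (1 + r)^n
Substituting: PV = $900.00 / (1 + 0.096)^2
Discount factor: (1.096)^2 = 1.201216
PV = $900.00 / 1.201216 = $749.24

$749.24


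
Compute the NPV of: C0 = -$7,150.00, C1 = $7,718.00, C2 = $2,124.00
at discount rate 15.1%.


Formula: NPV = C0 + C1/(1+r) + C2/(1+r)^2
Discount C1: $7,718.00 / (1 + 0.151) = $6,705.47
Discount C2: $2,124.00 / (1 + 0.151)^2 = $1,603.26
NPV = -$7,150.00 + $6,705.47 + $1,603.26 = $1,158.73

$1,158.73


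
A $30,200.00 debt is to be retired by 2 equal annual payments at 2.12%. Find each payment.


Formula: PMT = PV * r / (1 - (1+r)^(-n))
Denominator: 1 - (1 + 0.0212)^(-2) = 0.041089
Numerator: $30,200.00 * 0.0212 = 640.24
PMT = 640.24 / 0.041089 = $15,581.86

$15,581.86


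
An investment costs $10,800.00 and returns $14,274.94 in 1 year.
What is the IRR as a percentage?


Formula: IRR = C1/C0 - 1
Substituting: IRR = $14,274.94 / $10,800.00 - 1
Ratio: 1.321754 - 1 = 0.321754
IRR = 32.1754%

32.1754%


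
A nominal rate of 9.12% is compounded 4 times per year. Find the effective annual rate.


Formula: EAR = (1 + r/m)^m - 1
Period rate: r/m = 0.0912 / 4 = 0.0228
Compounding: (1 + 0.0228)^4 = 1.094367
EAR = 1.094367 - 1 = 0.094367

0.094367


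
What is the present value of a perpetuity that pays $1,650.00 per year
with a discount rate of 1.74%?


Formula: PV = C / r
Substituting: PV = $1,650.00 / 0.0174
PV = $94,827.59

$94,827.59


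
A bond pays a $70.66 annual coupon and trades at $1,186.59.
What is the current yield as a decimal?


Formula: Current yield = annual coupon / price
Substituting: CY = $70.66 / $1,186.59
CY = 0.059549

0.059549


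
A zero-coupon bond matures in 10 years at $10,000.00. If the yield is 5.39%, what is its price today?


Formula: Price = FV / (1 + r)^n
Substituting: Price = $10,000.00 / (1 + 0.0539)^10
Discount factor: (1.0539)^10 = 1.690418
Price = $10,000.00 / 1.690418 = $5,915.70

$5,915.70


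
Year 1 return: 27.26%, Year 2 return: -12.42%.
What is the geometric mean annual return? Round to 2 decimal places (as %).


Formula: Geometric mean = ((1+r1)*(1+r2))^(1/2) - 1
Product: (1 + 0.2726) * (1 + -0.1242) = 1.2726 * 0.8758 = 1.114543
Square root: 1.114543^0.5 = 1.055719
Geometric mean = 1.055719 - 1 = 0.055719
As percentage: 5.57%

5.57%


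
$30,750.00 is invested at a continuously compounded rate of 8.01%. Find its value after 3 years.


Formula: FV = P * e^(r*t)
Exponent: r*t = 0.0801 * 3 = 0.2403
e^(0.2403) = 1.271631
FV = $30,750.00 * 1.271631 = $39,102.64

$39,102.64


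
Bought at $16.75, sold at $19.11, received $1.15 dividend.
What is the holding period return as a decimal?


Formula: HPR = (P1 - P0 + D) / P0
Gain: $19.11 - $16.75 + $1.15 = $3.51
HPR = $3.51 / $16.75 = 0.2096

0.2096


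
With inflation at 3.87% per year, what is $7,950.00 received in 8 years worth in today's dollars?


Formula: Real value = nominal / (1 + inflation)^years
Price level: (1 + 0.0387)^8 = 1.354943
Real value = $7,950.00 / 1.354943 = $5,867.41

$5,867.41


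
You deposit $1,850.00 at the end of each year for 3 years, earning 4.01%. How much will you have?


Formula: FV = PMT * ((1+r)^n - 1) / r
Growth factor: (1 + 0.0401)^3 = 1.125189
Numerator: 1.125189 - 1 = 0.125189
FV = $1,850.00 * 0.125189 / 0.0401 = $5,775.53

$5,775.53


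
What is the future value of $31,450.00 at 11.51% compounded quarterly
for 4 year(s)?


Formula: FV = P * (1 + r/m)^(m*t)
Period rate: r/m = 0.1151 / 4 = 0.028775
Total periods: m*t = 4 * 4 = 16
Growth factor: (1 + 0.028775)^16 = 1.574441
FV = $31,450.00 * 1.574441 = $49,516.17

$49,516.17


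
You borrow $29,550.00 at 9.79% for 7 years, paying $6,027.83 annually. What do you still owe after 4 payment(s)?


Formula: Balance = PV*(1+r)^k - PMT*((1+r)^k - 1)/r
Growth: (1 + 0.0979)^4 = 1.452952
Accumulated factor: ((1+r)^k - 1)/r = 4.626676
Balance = $29,550.00 * 1.452952 - $6,027.83 * 4.626676
Balance = $15,045.90

$15,045.90


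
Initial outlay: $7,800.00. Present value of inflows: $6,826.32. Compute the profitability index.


Formula: PI = PV(cash flows) / initial investment
Substituting: PI = $6,826.32 / $7,800.00
PI = 0.8752

0.8752


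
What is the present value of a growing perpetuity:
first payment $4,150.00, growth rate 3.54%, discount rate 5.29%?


Formula: PV = C / (r - g)
Spread: r - g = 0.0529 - 0.0354 = 0.0175
Substituting: PV = $4,150.00 / 0.0175
PV = $237,142.86

$237,142.86


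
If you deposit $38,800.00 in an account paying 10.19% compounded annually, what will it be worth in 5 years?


Formula: FV = P * (1 + r)^n
Substituting: FV = $38,800.00 * (1 + 0.1019)^5
Growth factor: (1.1019)^5 = 1.624467
FV = $38,800.00 * 1.624467 = $63,029.32

$63,029.32


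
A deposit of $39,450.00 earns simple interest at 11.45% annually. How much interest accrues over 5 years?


Formula: I = P * r * t
Substituting: I = $39,450.00 * 0.1145 * 5
Step: I = $39,450.00 * 0.5725
I = $22,585.13

$22,585.13


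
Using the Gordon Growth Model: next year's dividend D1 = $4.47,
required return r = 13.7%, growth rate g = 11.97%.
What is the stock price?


Formula: P = D1 / (r - g)
Spread: r - g = 0.137 - 0.1197 = 0.0173
Substituting: P = $4.47 / 0.0173
P = $258.38

$258.38


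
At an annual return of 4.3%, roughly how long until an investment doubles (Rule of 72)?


Formula: Years ≈ 72 / r
Substituting: Years ≈ 72 / 4.3
Years ≈ 16.7

16.7 years


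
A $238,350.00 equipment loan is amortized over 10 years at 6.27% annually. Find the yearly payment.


Formula: PMT = PV * r / (1 - (1+r)^(-n))
Denominator: 1 - (1 + 0.0627)^(-10) = 0.455631
Numerator: $238,350.00 * 0.0627 = 14944.545
PMT = 14944.545 / 0.455631 = $32,799.65

$32,799.65


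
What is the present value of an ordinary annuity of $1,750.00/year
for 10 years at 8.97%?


Formula: PV = PMT * (1 - (1+r)^(-n)) / r
Discount factor: (1 + 0.0897)^(-10) = 0.423575
Bracket: 1 - 0.423575 = 0.576425
PV = $1,750.00 * 0.576425 / 0.0897 = $11,245.75

$11,245.75


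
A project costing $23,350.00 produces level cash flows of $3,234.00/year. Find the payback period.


Formula: Payback = investment / annual cash flow
Substituting: Payback = $23,350.00 / $3,234.00
Payback = 7.2202 years

7.2202 years


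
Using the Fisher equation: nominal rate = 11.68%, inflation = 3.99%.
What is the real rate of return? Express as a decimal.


Formula: (1 + r_real) = (1 + r_nom) / (1 + inflation)
Substituting: (1 + r_real) = 1.1168 / 1.0399
(1 + r_real) = 1.073949
r_real = 1.073949 - 1 = 0.073949

0.073949


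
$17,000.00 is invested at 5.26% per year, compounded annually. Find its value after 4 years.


Formula: FV = P * (1 + r)^n
Substituting: FV = $17,000.00 * (1 + 0.0526)^4
Growth factor: (1.0526)^4 = 1.22759
FV = $17,000.00 * 1.22759 = $20,869.04

$20,869.04


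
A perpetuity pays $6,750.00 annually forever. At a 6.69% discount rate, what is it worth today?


Formula: PV = C / r
Substituting: PV = $6,750.00 / 0.0669
PV = $100,896.86

$100,896.86
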